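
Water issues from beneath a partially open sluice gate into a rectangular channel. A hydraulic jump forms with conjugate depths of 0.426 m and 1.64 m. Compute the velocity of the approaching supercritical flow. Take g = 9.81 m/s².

V₁ = 6.25 m/s

For a rectangular channel the momentum equation gives q² = ½·g·y₁·y₂·(y₁ + y₂) = ½×9.81×0.426×1.64×2.07 = 7.08.
q = √7.08 = 2.66 m²/s.
V₁ = q/y₁ = 2.66/0.426 = 6.25 m/s.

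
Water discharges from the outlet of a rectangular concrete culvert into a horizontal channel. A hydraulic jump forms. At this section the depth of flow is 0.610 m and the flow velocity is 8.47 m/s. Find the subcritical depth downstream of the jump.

y₂ = 2.70 m

Fr₁ = V₁/√(g·y₁) = 8.47/√(9.81×0.610) = 3.46.
Conjugate-depth relation: y₂/y₁ = ½[√(1 + 8Fr₁²) − 1] = ½[√96.91 − 1] = 4.42.
y₂ = 4.42 × 0.610 = 2.70 m.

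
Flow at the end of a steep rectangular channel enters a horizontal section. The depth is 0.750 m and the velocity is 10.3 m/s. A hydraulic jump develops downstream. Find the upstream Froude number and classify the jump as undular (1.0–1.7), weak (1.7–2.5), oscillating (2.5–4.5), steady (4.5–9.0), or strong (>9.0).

Fr₁ = 3.80; oscillating jump

Fr₁ = V₁/√(g·y₁) = 10.3/√(9.81×0.750) = 3.80.
Fr₁ = 3.80 lies in the oscillating range.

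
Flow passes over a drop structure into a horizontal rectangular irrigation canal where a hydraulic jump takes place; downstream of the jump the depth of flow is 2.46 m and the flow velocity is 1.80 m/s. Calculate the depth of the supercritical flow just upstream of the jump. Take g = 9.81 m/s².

Fr₂ = V₂/√(g·y₂) = 1.80/√(9.81×2.46) = 0.366.
Applying the sequent-depth relation in reverse, y₁/y₂ = ½[√(1 + 8Fr₂²) − 1] = ½[√2.074 − 1] = 0.220.
y₁ = 0.220 × 2.46 = 0.541 m.

y₁ = 0.541 m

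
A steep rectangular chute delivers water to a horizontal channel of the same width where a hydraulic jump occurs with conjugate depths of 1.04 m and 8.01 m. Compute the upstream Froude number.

For a rectangular channel the momentum equation gives q² = ½·g·y₁·y₂·(y₁ + y₂) = ½×9.81×1.04×8.01×9.05 = 370.
q = √370 = 19.2 m²/s.
V₁ = q/y₁ = 18.5 m/s; Fr₁ = V₁/√(g·y₁) = 5.79.

Fr₁ = 5.79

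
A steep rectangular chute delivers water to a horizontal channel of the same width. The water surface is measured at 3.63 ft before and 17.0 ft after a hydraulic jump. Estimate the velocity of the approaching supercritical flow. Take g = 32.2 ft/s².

For a rectangular channel the momentum equation gives q² = ½·g·y₁·y₂·(y₁ + y₂) = ½×32.2×3.63×17.0×20.6 = 20497.
q = √20497 = 143 ft²/s.
V₁ = q/y₁ = 143/3.63 = 39.4 ft/s.

V₁ = 39.4 ft/s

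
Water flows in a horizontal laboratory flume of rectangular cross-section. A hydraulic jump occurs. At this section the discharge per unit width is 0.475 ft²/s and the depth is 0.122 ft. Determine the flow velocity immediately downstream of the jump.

V₂ = 1.68 ft/s

V₁ = q/y₁ = 0.475/0.122 = 3.89 ft/s. Fr₁ = V₁/√(g·y₁) = 3.89/√(32.2×0.122) = 1.96.
Bélanger equation: y₂/y₁ = ½[√(1 + 8Fr₁²) − 1] = ½[√31.87 − 1] = 2.32.
y₂ = 2.32 × 0.122 = 0.283 ft.
V₂ = q/y₂ = 0.475/0.283 = 1.68 ft/s.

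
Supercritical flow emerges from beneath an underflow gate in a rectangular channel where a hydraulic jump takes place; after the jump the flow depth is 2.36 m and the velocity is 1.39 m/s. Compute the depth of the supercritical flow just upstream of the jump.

y₁ = 0.344 m

Fr₂ = V₂/√(g·y₂) = 1.39/√(9.81×2.36) = 0.289.
The Bélanger relation is symmetric: y₁/y₂ = ½[√(1 + 8Fr₂²) − 1] = ½[√1.668 − 1] = 0.146.
y₁ = 0.146 × 2.36 = 0.344 m.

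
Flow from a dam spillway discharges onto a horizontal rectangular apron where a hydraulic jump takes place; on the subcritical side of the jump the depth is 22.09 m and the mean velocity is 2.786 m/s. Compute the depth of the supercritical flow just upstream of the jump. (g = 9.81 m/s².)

y₁ = 1.483 m

Fr₂ = V₂/√(g·y₂) = 2.786/√(9.81×22.09) = 0.1893.
Since the conjugate-depth ratio holds either way, y₁/y₂ = ½[√(1 + 8Fr₂²) − 1] = ½[√1.2865 − 1] = 0.06713.
y₁ = 0.06713 × 22.09 = 1.483 m.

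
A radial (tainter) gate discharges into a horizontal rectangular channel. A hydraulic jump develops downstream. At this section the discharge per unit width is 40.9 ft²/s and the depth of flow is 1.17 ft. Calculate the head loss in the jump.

ΔE = 11.0 ft

V₁ = q/y₁ = 40.9/1.17 = 35.0 ft/s. Fr₁ = V₁/√(g·y₁) = 35.0/√(32.2×1.17) = 5.70.
Bélanger equation: y₂/y₁ = ½[√(1 + 8Fr₁²) − 1] = ½[√260.5 − 1] = 7.57.
y₂ = 7.57 × 1.17 = 8.86 ft.
V₂ = q/y₂ = 40.9/8.86 = 4.62 ft/s. E₁ = y₁ + V₁²/2g = 20.1 ft; E₂ = y₂ + V₂²/2g = 9.19 ft. ΔE = E₁ − E₂ = 11.0 ft.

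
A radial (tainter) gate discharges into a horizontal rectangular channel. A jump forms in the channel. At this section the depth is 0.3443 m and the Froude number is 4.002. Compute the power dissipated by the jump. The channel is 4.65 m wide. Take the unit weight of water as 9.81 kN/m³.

Fr₁ = 4.002 (given).
Conjugate-depth relation: y₂/y₁ = ½[√(1 + 8Fr₁²) − 1] = ½[√129.13 − 1] = 5.182.
y₂ = 5.182 × 0.3443 = 1.784 m.
V₁ = Fr₁·√(g·y₁) = 4.002×√(9.81×0.3443) = 7.355 m/s; q = V₁·y₁ = 2.532 m²/s. V₂ = q/y₂ = 2.532/1.784 = 1.419 m/s. E₁ = y₁ + V₁²/2g = 3.101 m; E₂ = y₂ + V₂²/2g = 1.887 m. ΔE = E₁ − E₂ = 1.215 m.
Q = q·b = 2.532 × 4.65 = 11.78 m³/s. P = γ·Q·ΔE = 9.81 × 11.78 × 1.215 = 140.3 kW.

P = 140.3 kW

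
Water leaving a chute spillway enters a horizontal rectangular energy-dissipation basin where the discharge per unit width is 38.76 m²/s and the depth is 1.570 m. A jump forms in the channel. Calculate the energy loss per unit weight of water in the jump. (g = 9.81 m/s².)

V₁ = q/y₁ = 38.76/1.570 = 24.69 m/s. Fr₁ = V₁/√(g·y₁) = 24.69/√(9.81×1.570) = 6.291.
Bélanger equation: y₂/y₁ = ½[√(1 + 8Fr₁²) − 1] = ½[√317.58 − 1] = 8.410.
y₂ = 8.410 × 1.570 = 13.20 m.
Head loss: ΔE = (y₂ − y₁)³/(4y₁y₂) = (13.20 − 1.570)³/(4×1.570×13.20) = 1575/82.92 = 18.99 m.

ΔE = 18.99 m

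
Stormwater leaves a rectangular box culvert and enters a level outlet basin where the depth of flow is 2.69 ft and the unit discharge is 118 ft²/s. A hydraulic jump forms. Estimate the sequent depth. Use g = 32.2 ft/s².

V₁ = q/y₁ = 118/2.69 = 43.9 ft/s. Fr₁ = V₁/√(g·y₁) = 43.9/√(32.2×2.69) = 4.71.
Bélanger equation: y₂/y₁ = ½[√(1 + 8Fr₁²) − 1] = ½[√178.7 − 1] = 6.18.
y₂ = 6.18 × 2.69 = 16.6 ft.

y₂ = 16.6 ft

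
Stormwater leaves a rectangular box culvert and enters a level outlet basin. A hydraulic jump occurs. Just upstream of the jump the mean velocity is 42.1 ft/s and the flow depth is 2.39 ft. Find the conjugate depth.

y₂ = 15.1 ft

Fr₁ = V₁/√(g·y₁) = 42.1/√(32.2×2.39) = 4.80.
Bélanger equation: y₂/y₁ = ½[√(1 + 8Fr₁²) − 1] = ½[√185.2 − 1] = 6.31.
y₂ = 6.31 × 2.39 = 15.1 ft.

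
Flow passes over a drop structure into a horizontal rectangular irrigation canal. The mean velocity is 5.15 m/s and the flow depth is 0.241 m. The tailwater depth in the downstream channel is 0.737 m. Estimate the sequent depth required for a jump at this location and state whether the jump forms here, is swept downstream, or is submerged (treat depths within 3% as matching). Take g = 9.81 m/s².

y₂ = 1.03 m; the jump is swept downstream

Fr₁ = V₁/√(g·y₁) = 5.15/√(9.81×0.241) = 3.35.
By Bélanger, y₂/y₁ = ½[√(1 + 8Fr₁²) − 1] = ½[√90.75 − 1] = 4.26.
y₂ = 4.26 × 0.241 = 1.03 m.
Tailwater y_tw = 0.737 m: y_tw < y₂, so the jump is swept downstream.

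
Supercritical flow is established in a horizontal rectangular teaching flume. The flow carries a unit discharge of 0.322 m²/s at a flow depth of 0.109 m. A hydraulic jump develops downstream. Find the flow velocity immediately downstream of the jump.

V₂ = 0.827 m/s

V₁ = q/y₁ = 0.322/0.109 = 2.95 m/s. Fr₁ = V₁/√(g·y₁) = 2.95/√(9.81×0.109) = 2.86.
Bélanger equation: y₂/y₁ = ½[√(1 + 8Fr₁²) − 1] = ½[√66.29 − 1] = 3.57.
y₂ = 3.57 × 0.109 = 0.389 m.
V₂ = q/y₂ = 0.322/0.389 = 0.827 m/s.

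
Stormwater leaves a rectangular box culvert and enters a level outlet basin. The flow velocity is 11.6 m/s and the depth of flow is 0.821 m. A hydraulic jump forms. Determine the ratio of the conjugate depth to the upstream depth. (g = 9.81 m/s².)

y₂/y₁ = 5.30

Fr₁ = V₁/√(g·y₁) = 11.6/√(9.81×0.821) = 4.09.
From the momentum equation for a rectangular channel, y₂/y₁ = ½[√(1 + 8Fr₁²) − 1] = ½[√134.7 − 1] = 5.30.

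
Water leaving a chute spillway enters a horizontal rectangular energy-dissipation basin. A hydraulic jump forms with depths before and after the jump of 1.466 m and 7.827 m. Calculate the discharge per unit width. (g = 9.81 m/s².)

For a rectangular channel the momentum equation gives q² = ½·g·y₁·y₂·(y₁ + y₂) = ½×9.81×1.466×7.827×9.293 = 523.0.
q = √523.0 = 22.87 m²/s.

q = 22.87 m²/s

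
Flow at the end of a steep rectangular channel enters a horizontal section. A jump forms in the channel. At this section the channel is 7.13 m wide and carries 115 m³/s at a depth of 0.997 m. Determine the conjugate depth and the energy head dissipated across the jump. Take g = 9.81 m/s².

q = Q/b = 115/7.13 = 16.1 m²/s; V₁ = q/y₁ = 16.2 m/s. Fr₁ = V₁/√(g·y₁) = 5.17.
Sequent-depth ratio: y₂/y₁ = ½[√(1 + 8Fr₁²) − 1] = ½[√215.1 − 1] = 6.83.
y₂ = 6.83 × 0.997 = 6.81 m.
Head loss: ΔE = (y₂ − y₁)³/(4y₁y₂) = (6.81 − 0.997)³/(4×0.997×6.81) = 197/27.2 = 7.24 m.

y₂ = 6.81 m; ΔE = 7.24 m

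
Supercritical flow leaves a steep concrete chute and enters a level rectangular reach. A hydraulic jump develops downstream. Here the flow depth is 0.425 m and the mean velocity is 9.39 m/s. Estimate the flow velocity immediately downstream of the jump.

V₂ = 1.56 m/s

Fr₁ = V₁/√(g·y₁) = 9.39/√(9.81×0.425) = 4.60.
Conjugate-depth relation: y₂/y₁ = ½[√(1 + 8Fr₁²) − 1] = ½[√170.2 − 1] = 6.02.
y₂ = 6.02 × 0.425 = 2.56 m.
q = V₁·y₁ = 9.39 × 0.425 = 3.99 m²/s.
V₂ = q/y₂ = 3.99/2.56 = 1.56 m/s.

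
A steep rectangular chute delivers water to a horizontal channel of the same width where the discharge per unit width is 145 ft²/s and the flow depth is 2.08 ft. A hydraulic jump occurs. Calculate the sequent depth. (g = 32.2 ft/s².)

V₁ = q/y₁ = 145/2.08 = 69.7 ft/s. Fr₁ = V₁/√(g·y₁) = 69.7/√(32.2×2.08) = 8.52.
By Bélanger, y₂/y₁ = ½[√(1 + 8Fr₁²) − 1] = ½[√581.5 − 1] = 11.6.
y₂ = 11.6 × 2.08 = 24.0 ft.

y₂ = 24.0 ft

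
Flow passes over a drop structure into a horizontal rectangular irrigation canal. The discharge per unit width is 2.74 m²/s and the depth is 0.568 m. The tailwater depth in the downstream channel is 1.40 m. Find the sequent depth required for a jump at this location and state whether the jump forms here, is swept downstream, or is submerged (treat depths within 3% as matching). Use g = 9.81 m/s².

y₂ = 1.38 m; the jump forms here

V₁ = q/y₁ = 2.74/0.568 = 4.82 m/s. Fr₁ = V₁/√(g·y₁) = 4.82/√(9.81×0.568) = 2.04.
Sequent-depth ratio: y₂/y₁ = ½[√(1 + 8Fr₁²) − 1] = ½[√34.41 − 1] = 2.43.
y₂ = 2.43 × 0.568 = 1.38 m.
Tailwater y_tw = 1.40 m: y_tw ≈ y₂, so the jump forms here.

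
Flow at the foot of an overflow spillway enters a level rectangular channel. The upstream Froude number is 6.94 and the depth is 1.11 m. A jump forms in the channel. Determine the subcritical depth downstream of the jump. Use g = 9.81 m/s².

y₂ = 10.4 m

Fr₁ = 6.94 (given).
By Bélanger, y₂/y₁ = ½[√(1 + 8Fr₁²) − 1] = ½[√386.3 − 1] = 9.33.
y₂ = 9.33 × 1.11 = 10.4 m.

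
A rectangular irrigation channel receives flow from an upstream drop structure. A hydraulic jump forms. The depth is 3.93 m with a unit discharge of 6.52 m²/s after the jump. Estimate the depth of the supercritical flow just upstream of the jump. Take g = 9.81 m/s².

y₁ = 0.498 m

V₂ = q/y₂ = 6.52/3.93 = 1.66 m/s; Fr₂ = V₂/√(g·y₂) = 0.267.
Applying the sequent-depth relation in reverse, y₁/y₂ = ½[√(1 + 8Fr₂²) − 1] = ½[√1.571 − 1] = 0.127.
y₁ = 0.127 × 3.93 = 0.498 m.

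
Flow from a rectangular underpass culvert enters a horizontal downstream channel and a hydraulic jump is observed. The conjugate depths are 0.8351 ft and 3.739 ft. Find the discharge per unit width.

For a rectangular channel the momentum equation gives q² = ½·g·y₁·y₂·(y₁ + y₂) = ½×32.2×0.8351×3.739×4.574 = 229.9.
q = √229.9 = 15.16 ft²/s.

q = 15.16 ft²/s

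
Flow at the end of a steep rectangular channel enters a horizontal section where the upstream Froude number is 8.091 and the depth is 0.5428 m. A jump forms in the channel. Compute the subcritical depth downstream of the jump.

y₂ = 5.945 m

Fr₁ = 8.091 (given).
Bélanger equation: y₂/y₁ = ½[√(1 + 8Fr₁²) − 1] = ½[√524.71 − 1] = 10.95.
y₂ = 10.95 × 0.5428 = 5.945 m.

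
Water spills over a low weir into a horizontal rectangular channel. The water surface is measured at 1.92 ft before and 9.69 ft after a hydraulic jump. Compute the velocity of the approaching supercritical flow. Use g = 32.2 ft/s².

For a rectangular channel the momentum equation gives q² = ½·g·y₁·y₂·(y₁ + y₂) = ½×32.2×1.92×9.69×11.6 = 3478.
q = √3478 = 59.0 ft²/s.
V₁ = q/y₁ = 59.0/1.92 = 30.7 ft/s.

V₁ = 30.7 ft/s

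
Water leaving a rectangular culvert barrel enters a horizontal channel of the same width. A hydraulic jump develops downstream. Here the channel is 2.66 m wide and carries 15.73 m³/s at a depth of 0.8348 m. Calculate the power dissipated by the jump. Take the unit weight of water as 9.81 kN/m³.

P = 89.55 kW

q = Q/b = 15.73/2.66 = 5.914 m²/s; V₁ = q/y₁ = 7.084 m/s. Fr₁ = V₁/√(g·y₁) = 2.475.
From the momentum equation for a rectangular channel, y₂/y₁ = ½[√(1 + 8Fr₁²) − 1] = ½[√50.019 − 1] = 3.036.
y₂ = 3.036 × 0.8348 = 2.535 m.
V₂ = q/y₂ = 5.914/2.535 = 2.333 m/s. E₁ = y₁ + V₁²/2g = 3.392 m; E₂ = y₂ + V₂²/2g = 2.812 m. ΔE = E₁ − E₂ = 0.5803 m.
P = γ·Q·ΔE = 9.81 × 15.73 × 0.5803 = 89.55 kW.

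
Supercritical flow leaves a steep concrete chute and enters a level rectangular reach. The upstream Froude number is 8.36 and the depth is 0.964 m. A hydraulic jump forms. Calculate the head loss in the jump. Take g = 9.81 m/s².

ΔE = 23.5 m

Fr₁ = 8.36 (given).
By Bélanger, y₂/y₁ = ½[√(1 + 8Fr₁²) − 1] = ½[√560.1 − 1] = 11.3.
y₂ = 11.3 × 0.964 = 10.9 m.
V₁ = Fr₁·√(g·y₁) = 8.36×√(9.81×0.964) = 25.7 m/s; q = V₁·y₁ = 24.8 m²/s. V₂ = q/y₂ = 24.8/10.9 = 2.27 m/s. E₁ = y₁ + V₁²/2g = 34.7 m; E₂ = y₂ + V₂²/2g = 11.2 m. ΔE = E₁ − E₂ = 23.5 m.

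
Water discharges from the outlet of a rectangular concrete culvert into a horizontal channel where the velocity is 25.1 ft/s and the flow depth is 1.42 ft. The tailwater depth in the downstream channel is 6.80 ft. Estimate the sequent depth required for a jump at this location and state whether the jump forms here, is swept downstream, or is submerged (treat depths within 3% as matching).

y₂ = 6.78 ft; the jump forms here

Fr₁ = V₁/√(g·y₁) = 25.1/√(32.2×1.42) = 3.71.
Bélanger equation: y₂/y₁ = ½[√(1 + 8Fr₁²) − 1] = ½[√111.2 − 1] = 4.77.
y₂ = 4.77 × 1.42 = 6.78 ft.
Tailwater y_tw = 6.80 ft: y_tw ≈ y₂, so the jump forms here.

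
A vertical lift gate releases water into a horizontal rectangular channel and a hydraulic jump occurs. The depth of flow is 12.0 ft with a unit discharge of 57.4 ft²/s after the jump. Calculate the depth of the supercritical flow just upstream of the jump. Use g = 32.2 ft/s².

y₁ = 1.28 ft

V₂ = q/y₂ = 57.4/12.0 = 4.78 ft/s; Fr₂ = V₂/√(g·y₂) = 0.243.
The Bélanger relation is symmetric: y₁/y₂ = ½[√(1 + 8Fr₂²) − 1] = ½[√1.474 − 1] = 0.107.
y₁ = 0.107 × 12.0 = 1.28 ft.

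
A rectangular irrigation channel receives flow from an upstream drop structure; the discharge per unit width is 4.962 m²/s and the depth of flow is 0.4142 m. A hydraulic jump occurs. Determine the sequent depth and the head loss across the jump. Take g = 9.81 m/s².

V₁ = q/y₁ = 4.962/0.4142 = 11.98 m/s. Fr₁ = V₁/√(g·y₁) = 11.98/√(9.81×0.4142) = 5.943.
By Bélanger, y₂/y₁ = ½[√(1 + 8Fr₁²) − 1] = ½[√283.56 − 1] = 7.920.
y₂ = 7.920 × 0.4142 = 3.280 m.
Head loss: ΔE = (y₂ − y₁)³/(4y₁y₂) = (3.280 − 0.4142)³/(4×0.4142×3.280) = 23.54/5.435 = 4.332 m.

y₂ = 3.280 m; ΔE = 4.332 m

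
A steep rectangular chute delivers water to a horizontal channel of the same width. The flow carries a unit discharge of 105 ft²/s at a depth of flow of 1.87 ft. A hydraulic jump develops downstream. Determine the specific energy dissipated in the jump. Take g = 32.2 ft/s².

ΔE = 32.1 ft

V₁ = q/y₁ = 105/1.87 = 56.1 ft/s. Fr₁ = V₁/√(g·y₁) = 56.1/√(32.2×1.87) = 7.24.
By Bélanger, y₂/y₁ = ½[√(1 + 8Fr₁²) − 1] = ½[√419.9 − 1] = 9.75.
y₂ = 9.75 × 1.87 = 18.2 ft.
Head loss: ΔE = (y₂ − y₁)³/(4y₁y₂) = (18.2 − 1.87)³/(4×1.87×18.2) = 4374/136 = 32.1 ft.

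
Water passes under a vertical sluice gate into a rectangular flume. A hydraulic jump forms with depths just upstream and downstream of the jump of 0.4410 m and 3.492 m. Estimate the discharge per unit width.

q = 5.451 m²/s

For a rectangular channel the momentum equation gives q² = ½·g·y₁·y₂·(y₁ + y₂) = ½×9.81×0.4410×3.492×3.933 = 29.71.
q = √29.71 = 5.451 m²/s.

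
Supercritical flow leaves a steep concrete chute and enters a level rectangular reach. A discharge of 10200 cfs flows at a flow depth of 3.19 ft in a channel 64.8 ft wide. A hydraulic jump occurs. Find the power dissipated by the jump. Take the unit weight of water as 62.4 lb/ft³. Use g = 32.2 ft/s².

q = Q/b = 10200/64.8 = 157 ft²/s; V₁ = q/y₁ = 49.3 ft/s. Fr₁ = V₁/√(g·y₁) = 4.87.
From the momentum equation for a rectangular channel, y₂/y₁ = ½[√(1 + 8Fr₁²) − 1] = ½[√190.6 − 1] = 6.40.
y₂ = 6.40 × 3.19 = 20.4 ft.
Head loss: ΔE = (y₂ − y₁)³/(4y₁y₂) = (20.4 − 3.19)³/(4×3.19×20.4) = 5121/261 = 19.6 ft.
P = γ·Q·ΔE/550 = 62.4 × 10200 × 19.6 / 550 = 22738 hp.

P = 22738 hp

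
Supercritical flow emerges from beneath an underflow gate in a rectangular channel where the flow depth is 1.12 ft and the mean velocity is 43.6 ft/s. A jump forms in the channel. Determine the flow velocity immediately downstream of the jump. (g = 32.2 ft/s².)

V₂ = 4.46 ft/s

Fr₁ = V₁/√(g·y₁) = 43.6/√(32.2×1.12) = 7.26.
By Bélanger, y₂/y₁ = ½[√(1 + 8Fr₁²) − 1] = ½[√422.7 − 1] = 9.78.
y₂ = 9.78 × 1.12 = 11.0 ft.
q = V₁·y₁ = 43.6 × 1.12 = 48.8 ft²/s.
V₂ = q/y₂ = 48.8/11.0 = 4.46 ft/s.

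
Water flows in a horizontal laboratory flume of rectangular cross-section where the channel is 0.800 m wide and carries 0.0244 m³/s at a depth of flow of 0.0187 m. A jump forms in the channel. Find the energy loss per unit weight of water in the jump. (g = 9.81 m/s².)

ΔE = 0.0569 m

q = Q/b = 0.0244/0.800 = 0.0305 m²/s; V₁ = q/y₁ = 1.63 m/s. Fr₁ = V₁/√(g·y₁) = 3.81.
Bélanger equation: y₂/y₁ = ½[√(1 + 8Fr₁²) − 1] = ½[√117.0 − 1] = 4.91.
y₂ = 4.91 × 0.0187 = 0.0918 m.
V₂ = q/y₂ = 0.0305/0.0918 = 0.332 m/s. E₁ = y₁ + V₁²/2g = 0.154 m; E₂ = y₂ + V₂²/2g = 0.0974 m. ΔE = E₁ − E₂ = 0.0569 m.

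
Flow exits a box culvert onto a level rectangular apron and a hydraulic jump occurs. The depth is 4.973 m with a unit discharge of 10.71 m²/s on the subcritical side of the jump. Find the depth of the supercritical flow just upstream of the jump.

y₁ = 0.8128 m

V₂ = q/y₂ = 10.71/4.973 = 2.154 m/s; Fr₂ = V₂/√(g·y₂) = 0.3083.
Applying the sequent-depth relation in reverse, y₁/y₂ = ½[√(1 + 8Fr₂²) − 1] = ½[√1.7606 − 1] = 0.1634.
y₁ = 0.1634 × 4.973 = 0.8128 m.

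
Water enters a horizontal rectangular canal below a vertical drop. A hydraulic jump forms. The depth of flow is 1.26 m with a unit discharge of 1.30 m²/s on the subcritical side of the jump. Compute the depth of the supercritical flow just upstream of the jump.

V₂ = q/y₂ = 1.30/1.26 = 1.03 m/s; Fr₂ = V₂/√(g·y₂) = 0.293.
Since the conjugate-depth ratio holds either way, y₁/y₂ = ½[√(1 + 8Fr₂²) − 1] = ½[√1.689 − 1] = 0.150.
y₁ = 0.150 × 1.26 = 0.189 m.

y₁ = 0.189 m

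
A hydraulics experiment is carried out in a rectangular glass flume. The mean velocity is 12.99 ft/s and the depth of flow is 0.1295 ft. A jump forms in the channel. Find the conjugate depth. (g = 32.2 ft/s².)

y₂ = 1.102 ft

Fr₁ = V₁/√(g·y₁) = 12.99/√(32.2×0.1295) = 6.361.
By Bélanger, y₂/y₁ = ½[√(1 + 8Fr₁²) − 1] = ½[√324.73 − 1] = 8.510.
y₂ = 8.510 × 0.1295 = 1.102 ft.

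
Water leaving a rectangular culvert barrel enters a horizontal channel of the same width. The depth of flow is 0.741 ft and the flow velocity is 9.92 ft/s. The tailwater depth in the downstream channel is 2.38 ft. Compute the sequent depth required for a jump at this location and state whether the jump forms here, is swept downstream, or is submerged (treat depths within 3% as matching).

Fr₁ = V₁/√(g·y₁) = 9.92/√(32.2×0.741) = 2.03.
Sequent-depth ratio: y₂/y₁ = ½[√(1 + 8Fr₁²) − 1] = ½[√33.99 − 1] = 2.42.
y₂ = 2.42 × 0.741 = 1.79 ft.
Tailwater y_tw = 2.38 ft: y_tw > y₂, so the jump is submerged.

y₂ = 1.79 ft; the jump is submerged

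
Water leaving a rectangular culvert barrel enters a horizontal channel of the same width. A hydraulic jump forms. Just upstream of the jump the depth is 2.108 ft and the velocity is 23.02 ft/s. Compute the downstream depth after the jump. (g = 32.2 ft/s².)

y₂ = 7.342 ft

Fr₁ = V₁/√(g·y₁) = 23.02/√(32.2×2.108) = 2.794.
Sequent-depth ratio: y₂/y₁ = ½[√(1 + 8Fr₁²) − 1] = ½[√63.456 − 1] = 3.483.
y₂ = 3.483 × 2.108 = 7.342 ft.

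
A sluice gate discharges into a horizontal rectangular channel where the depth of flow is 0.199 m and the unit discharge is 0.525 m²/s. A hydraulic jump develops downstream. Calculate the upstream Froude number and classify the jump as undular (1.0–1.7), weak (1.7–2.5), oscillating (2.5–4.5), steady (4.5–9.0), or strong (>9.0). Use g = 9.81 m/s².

Fr₁ = 1.89; weak jump

V₁ = q/y₁ = 0.525/0.199 = 2.64 m/s. Fr₁ = V₁/√(g·y₁) = 2.64/√(9.81×0.199) = 1.89.
Fr₁ = 1.89 lies in the weak range.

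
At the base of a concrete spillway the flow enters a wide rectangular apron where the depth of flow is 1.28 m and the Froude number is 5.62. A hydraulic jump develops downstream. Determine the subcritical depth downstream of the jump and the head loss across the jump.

y₂ = 9.55 m; ΔE = 11.6 m

Fr₁ = 5.62 (given).
Bélanger equation: y₂/y₁ = ½[√(1 + 8Fr₁²) − 1] = ½[√253.7 − 1] = 7.46.
y₂ = 7.46 × 1.28 = 9.55 m.
V₁ = Fr₁·√(g·y₁) = 5.62×√(9.81×1.28) = 19.9 m/s; q = V₁·y₁ = 25.5 m²/s. V₂ = q/y₂ = 25.5/9.55 = 2.67 m/s. E₁ = y₁ + V₁²/2g = 21.5 m; E₂ = y₂ + V₂²/2g = 9.92 m. ΔE = E₁ − E₂ = 11.6 m.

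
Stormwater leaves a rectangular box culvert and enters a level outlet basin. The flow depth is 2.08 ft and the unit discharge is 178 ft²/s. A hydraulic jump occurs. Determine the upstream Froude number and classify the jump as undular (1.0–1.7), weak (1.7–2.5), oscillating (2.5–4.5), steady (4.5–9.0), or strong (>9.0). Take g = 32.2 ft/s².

Fr₁ = 10.5; strong jump

V₁ = q/y₁ = 178/2.08 = 85.6 ft/s. Fr₁ = V₁/√(g·y₁) = 85.6/√(32.2×2.08) = 10.5.
Fr₁ = 10.5 lies in the strong range.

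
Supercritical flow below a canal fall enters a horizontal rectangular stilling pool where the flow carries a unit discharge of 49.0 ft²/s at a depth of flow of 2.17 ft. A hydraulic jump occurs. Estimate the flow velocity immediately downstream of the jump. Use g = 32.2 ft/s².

V₁ = q/y₁ = 49.0/2.17 = 22.6 ft/s. Fr₁ = V₁/√(g·y₁) = 22.6/√(32.2×2.17) = 2.70.
Conjugate-depth relation: y₂/y₁ = ½[√(1 + 8Fr₁²) − 1] = ½[√59.38 − 1] = 3.35.
y₂ = 3.35 × 2.17 = 7.28 ft.
V₂ = q/y₂ = 49.0/7.28 = 6.73 ft/s.

V₂ = 6.73 ft/s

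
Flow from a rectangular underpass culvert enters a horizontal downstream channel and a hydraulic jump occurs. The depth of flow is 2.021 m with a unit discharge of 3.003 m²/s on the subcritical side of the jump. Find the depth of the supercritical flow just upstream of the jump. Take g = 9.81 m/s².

y₁ = 0.3790 m

V₂ = q/y₂ = 3.003/2.021 = 1.486 m/s; Fr₂ = V₂/√(g·y₂) = 0.3337.
From the momentum equation (using Fr₂), y₁/y₂ = ½[√(1 + 8Fr₂²) − 1] = ½[√1.8909 − 1] = 0.1876.
y₁ = 0.1876 × 2.021 = 0.3790 m.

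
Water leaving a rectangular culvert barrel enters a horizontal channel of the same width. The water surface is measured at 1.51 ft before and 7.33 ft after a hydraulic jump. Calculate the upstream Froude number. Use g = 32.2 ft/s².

For a rectangular channel the momentum equation gives q² = ½·g·y₁·y₂·(y₁ + y₂) = ½×32.2×1.51×7.33×8.84 = 1575.
q = √1575 = 39.7 ft²/s.
V₁ = q/y₁ = 26.3 ft/s; Fr₁ = V₁/√(g·y₁) = 3.77.

Fr₁ = 3.77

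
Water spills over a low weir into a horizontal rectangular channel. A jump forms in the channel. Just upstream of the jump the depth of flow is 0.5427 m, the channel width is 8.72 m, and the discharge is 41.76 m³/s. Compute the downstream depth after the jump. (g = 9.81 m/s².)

q = Q/b = 41.76/8.72 = 4.789 m²/s; V₁ = q/y₁ = 8.824 m/s. Fr₁ = V₁/√(g·y₁) = 3.824.
From the momentum equation for a rectangular channel, y₂/y₁ = ½[√(1 + 8Fr₁²) − 1] = ½[√118.01 − 1] = 4.932.
y₂ = 4.932 × 0.5427 = 2.676 m.

y₂ = 2.676 m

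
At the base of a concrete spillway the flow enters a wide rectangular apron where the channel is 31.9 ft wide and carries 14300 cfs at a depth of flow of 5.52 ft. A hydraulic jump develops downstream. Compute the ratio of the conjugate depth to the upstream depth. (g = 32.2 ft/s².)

y₂/y₁ = 8.13

q = Q/b = 14300/31.9 = 448 ft²/s; V₁ = q/y₁ = 81.2 ft/s. Fr₁ = V₁/√(g·y₁) = 6.09.
Bélanger equation: y₂/y₁ = ½[√(1 + 8Fr₁²) − 1] = ½[√297.8 − 1] = 8.13.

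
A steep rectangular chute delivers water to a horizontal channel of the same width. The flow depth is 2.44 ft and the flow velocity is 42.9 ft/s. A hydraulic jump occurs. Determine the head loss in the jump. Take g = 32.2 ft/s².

ΔE = 14.8 ft

Fr₁ = V₁/√(g·y₁) = 42.9/√(32.2×2.44) = 4.84.
Bélanger equation: y₂/y₁ = ½[√(1 + 8Fr₁²) − 1] = ½[√188.4 − 1] = 6.36.
y₂ = 6.36 × 2.44 = 15.5 ft.
q = V₁·y₁ = 42.9 × 2.44 = 105 ft²/s. V₂ = q/y₂ = 105/15.5 = 6.74 ft/s. E₁ = y₁ + V₁²/2g = 31.0 ft; E₂ = y₂ + V₂²/2g = 16.2 ft. ΔE = E₁ − E₂ = 14.8 ft.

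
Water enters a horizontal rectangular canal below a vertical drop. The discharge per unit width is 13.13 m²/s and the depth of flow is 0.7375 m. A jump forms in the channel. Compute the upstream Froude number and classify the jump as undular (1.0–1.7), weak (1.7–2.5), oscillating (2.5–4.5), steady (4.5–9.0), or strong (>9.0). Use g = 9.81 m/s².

V₁ = q/y₁ = 13.13/0.7375 = 17.80 m/s. Fr₁ = V₁/√(g·y₁) = 17.80/√(9.81×0.7375) = 6.619.
Fr₁ = 6.619 lies in the steady range.

Fr₁ = 6.619; steady jump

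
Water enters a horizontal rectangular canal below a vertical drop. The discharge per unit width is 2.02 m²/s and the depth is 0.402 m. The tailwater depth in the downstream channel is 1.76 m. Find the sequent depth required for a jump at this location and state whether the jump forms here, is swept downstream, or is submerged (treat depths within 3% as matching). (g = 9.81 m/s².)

V₁ = q/y₁ = 2.02/0.402 = 5.02 m/s. Fr₁ = V₁/√(g·y₁) = 5.02/√(9.81×0.402) = 2.53.
Conjugate-depth relation: y₂/y₁ = ½[√(1 + 8Fr₁²) − 1] = ½[√52.22 − 1] = 3.11.
y₂ = 3.11 × 0.402 = 1.25 m.
Tailwater y_tw = 1.76 m: y_tw > y₂, so the jump is submerged.

y₂ = 1.25 m; the jump is submerged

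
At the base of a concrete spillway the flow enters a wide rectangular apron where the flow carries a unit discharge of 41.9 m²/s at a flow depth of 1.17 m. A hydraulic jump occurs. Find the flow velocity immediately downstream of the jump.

V₁ = q/y₁ = 41.9/1.17 = 35.8 m/s. Fr₁ = V₁/√(g·y₁) = 35.8/√(9.81×1.17) = 10.6.
Bélanger equation: y₂/y₁ = ½[√(1 + 8Fr₁²) − 1] = ½[√894.9 − 1] = 14.5.
y₂ = 14.5 × 1.17 = 16.9 m.
V₂ = q/y₂ = 41.9/16.9 = 2.48 m/s.

V₂ = 2.48 m/s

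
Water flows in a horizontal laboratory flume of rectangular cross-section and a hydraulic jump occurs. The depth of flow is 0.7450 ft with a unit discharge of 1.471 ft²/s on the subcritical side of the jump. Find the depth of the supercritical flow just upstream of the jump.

V₂ = q/y₂ = 1.471/0.7450 = 1.974 ft/s; Fr₂ = V₂/√(g·y₂) = 0.4031.
Since the conjugate-depth ratio holds either way, y₁/y₂ = ½[√(1 + 8Fr₂²) − 1] = ½[√2.3001 − 1] = 0.2583.
y₁ = 0.2583 × 0.7450 = 0.1924 ft.

y₁ = 0.1924 ft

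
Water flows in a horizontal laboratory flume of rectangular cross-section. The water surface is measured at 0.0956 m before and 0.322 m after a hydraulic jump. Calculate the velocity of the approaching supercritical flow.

For a rectangular channel the momentum equation gives q² = ½·g·y₁·y₂·(y₁ + y₂) = ½×9.81×0.0956×0.322×0.418 = 0.0631.
q = √0.0631 = 0.251 m²/s.
V₁ = q/y₁ = 0.251/0.0956 = 2.63 m/s.

V₁ = 2.63 m/s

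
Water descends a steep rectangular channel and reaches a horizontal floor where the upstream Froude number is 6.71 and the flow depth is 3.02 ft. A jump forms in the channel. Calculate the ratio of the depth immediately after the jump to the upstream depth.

y₂/y₁ = 9.00

Fr₁ = 6.71 (given).
By Bélanger, y₂/y₁ = ½[√(1 + 8Fr₁²) − 1] = ½[√361.2 − 1] = 9.00.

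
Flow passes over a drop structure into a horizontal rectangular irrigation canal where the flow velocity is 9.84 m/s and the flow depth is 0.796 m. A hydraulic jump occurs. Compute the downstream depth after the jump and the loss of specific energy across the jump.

y₂ = 3.59 m; ΔE = 1.90 m

Fr₁ = V₁/√(g·y₁) = 9.84/√(9.81×0.796) = 3.52.
Bélanger equation: y₂/y₁ = ½[√(1 + 8Fr₁²) − 1] = ½[√100.2 − 1] = 4.50.
y₂ = 4.50 × 0.796 = 3.59 m.
Head loss: ΔE = (y₂ − y₁)³/(4y₁y₂) = (3.59 − 0.796)³/(4×0.796×3.59) = 21.7/11.4 = 1.90 m.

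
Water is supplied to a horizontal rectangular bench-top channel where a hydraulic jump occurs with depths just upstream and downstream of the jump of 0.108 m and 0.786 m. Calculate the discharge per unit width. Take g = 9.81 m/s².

q = 0.610 m²/s

For a rectangular channel the momentum equation gives q² = ½·g·y₁·y₂·(y₁ + y₂) = ½×9.81×0.108×0.786×0.894 = 0.372.
q = √0.372 = 0.610 m²/s.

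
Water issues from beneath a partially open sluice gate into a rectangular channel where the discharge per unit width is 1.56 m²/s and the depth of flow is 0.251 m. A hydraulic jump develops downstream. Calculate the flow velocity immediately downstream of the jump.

V₁ = q/y₁ = 1.56/0.251 = 6.22 m/s. Fr₁ = V₁/√(g·y₁) = 6.22/√(9.81×0.251) = 3.96.
Sequent-depth ratio: y₂/y₁ = ½[√(1 + 8Fr₁²) − 1] = ½[√126.5 − 1] = 5.12.
y₂ = 5.12 × 0.251 = 1.29 m.
V₂ = q/y₂ = 1.56/1.29 = 1.21 m/s.

V₂ = 1.21 m/s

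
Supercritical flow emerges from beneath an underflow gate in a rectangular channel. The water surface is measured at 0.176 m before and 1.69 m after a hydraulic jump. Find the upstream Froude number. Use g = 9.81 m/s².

Fr₁ = 7.13

For a rectangular channel the momentum equation gives q² = ½·g·y₁·y₂·(y₁ + y₂) = ½×9.81×0.176×1.69×1.87 = 2.72.
q = √2.72 = 1.65 m²/s.
V₁ = q/y₁ = 9.37 m/s; Fr₁ = V₁/√(g·y₁) = 7.13.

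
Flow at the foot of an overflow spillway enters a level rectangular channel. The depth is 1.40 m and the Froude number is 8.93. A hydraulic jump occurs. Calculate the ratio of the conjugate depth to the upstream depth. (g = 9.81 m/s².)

y₂/y₁ = 12.1

Fr₁ = 8.93 (given).
Sequent-depth ratio: y₂/y₁ = ½[√(1 + 8Fr₁²) − 1] = ½[√639.0 − 1] = 12.1.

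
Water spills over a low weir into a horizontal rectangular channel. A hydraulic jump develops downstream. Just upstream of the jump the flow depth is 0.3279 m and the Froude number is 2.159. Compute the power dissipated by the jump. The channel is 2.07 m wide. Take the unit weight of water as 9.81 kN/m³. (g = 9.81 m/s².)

Fr₁ = 2.159 (given).
From the momentum equation for a rectangular channel, y₂/y₁ = ½[√(1 + 8Fr₁²) − 1] = ½[√38.290 − 1] = 2.594.
y₂ = 2.594 × 0.3279 = 0.8506 m.
V₁ = Fr₁·√(g·y₁) = 2.159×√(9.81×0.3279) = 3.872 m/s; q = V₁·y₁ = 1.270 m²/s. V₂ = q/y₂ = 1.270/0.8506 = 1.493 m/s. E₁ = y₁ + V₁²/2g = 1.092 m; E₂ = y₂ + V₂²/2g = 0.9641 m. ΔE = E₁ − E₂ = 0.1280 m.
Q = q·b = 1.270 × 2.07 = 2.628 m³/s. P = γ·Q·ΔE = 9.81 × 2.628 × 0.1280 = 3.300 kW.

P = 3.300 kW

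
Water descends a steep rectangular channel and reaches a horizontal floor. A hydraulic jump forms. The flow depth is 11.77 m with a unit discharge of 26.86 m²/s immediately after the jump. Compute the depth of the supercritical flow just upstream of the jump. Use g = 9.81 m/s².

y₁ = 0.9801 m

V₂ = q/y₂ = 26.86/11.77 = 2.282 m/s; Fr₂ = V₂/√(g·y₂) = 0.2124.
Applying the sequent-depth relation in reverse, y₁/y₂ = ½[√(1 + 8Fr₂²) − 1] = ½[√1.3608 − 1] = 0.08327.
y₁ = 0.08327 × 11.77 = 0.9801 m.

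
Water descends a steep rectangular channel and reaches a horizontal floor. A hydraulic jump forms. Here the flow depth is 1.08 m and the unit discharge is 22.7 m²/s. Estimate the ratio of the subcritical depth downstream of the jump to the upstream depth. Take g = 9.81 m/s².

V₁ = q/y₁ = 22.7/1.08 = 21.0 m/s. Fr₁ = V₁/√(g·y₁) = 21.0/√(9.81×1.08) = 6.46.
Sequent-depth ratio: y₂/y₁ = ½[√(1 + 8Fr₁²) − 1] = ½[√334.6 − 1] = 8.65.

y₂/y₁ = 8.65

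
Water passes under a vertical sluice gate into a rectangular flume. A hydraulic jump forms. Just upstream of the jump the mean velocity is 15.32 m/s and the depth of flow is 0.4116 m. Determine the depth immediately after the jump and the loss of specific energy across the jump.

y₂ = 4.237 m; ΔE = 8.024 m

Fr₁ = V₁/√(g·y₁) = 15.32/√(9.81×0.4116) = 7.624.
Bélanger equation: y₂/y₁ = ½[√(1 + 8Fr₁²) − 1] = ½[√466.01 − 1] = 10.29.
y₂ = 10.29 × 0.4116 = 4.237 m.
Head loss: ΔE = (y₂ − y₁)³/(4y₁y₂) = (4.237 − 0.4116)³/(4×0.4116×4.237) = 55.97/6.976 = 8.024 m.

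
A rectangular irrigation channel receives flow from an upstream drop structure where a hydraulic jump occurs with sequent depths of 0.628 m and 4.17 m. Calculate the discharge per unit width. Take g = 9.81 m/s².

q = 7.85 m²/s

For a rectangular channel the momentum equation gives q² = ½·g·y₁·y₂·(y₁ + y₂) = ½×9.81×0.628×4.17×4.80 = 61.6.
q = √61.6 = 7.85 m²/s.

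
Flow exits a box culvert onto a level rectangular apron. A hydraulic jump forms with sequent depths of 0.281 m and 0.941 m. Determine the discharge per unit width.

q = 1.26 m²/s

For a rectangular channel the momentum equation gives q² = ½·g·y₁·y₂·(y₁ + y₂) = ½×9.81×0.281×0.941×1.22 = 1.58.
q = √1.58 = 1.26 m²/s.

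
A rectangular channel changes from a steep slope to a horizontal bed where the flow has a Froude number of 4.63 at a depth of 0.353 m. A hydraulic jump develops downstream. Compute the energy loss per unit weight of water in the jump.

Fr₁ = 4.63 (given).
From the momentum equation for a rectangular channel, y₂/y₁ = ½[√(1 + 8Fr₁²) − 1] = ½[√172.5 − 1] = 6.07.
y₂ = 6.07 × 0.353 = 2.14 m.
Head loss: ΔE = (y₂ − y₁)³/(4y₁y₂) = (2.14 − 0.353)³/(4×0.353×2.14) = 5.72/3.02 = 1.89 m.

ΔE = 1.89 m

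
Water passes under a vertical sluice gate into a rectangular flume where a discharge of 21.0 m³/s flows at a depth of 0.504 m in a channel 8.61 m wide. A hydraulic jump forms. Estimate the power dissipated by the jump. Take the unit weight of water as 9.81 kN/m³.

P = 42.0 kW

q = Q/b = 21.0/8.61 = 2.44 m²/s; V₁ = q/y₁ = 4.84 m/s. Fr₁ = V₁/√(g·y₁) = 2.18.
By Bélanger, y₂/y₁ = ½[√(1 + 8Fr₁²) − 1] = ½[√38.89 − 1] = 2.62.
y₂ = 2.62 × 0.504 = 1.32 m.
Head loss: ΔE = (y₂ − y₁)³/(4y₁y₂) = (1.32 − 0.504)³/(4×0.504×1.32) = 0.543/2.66 = 0.204 m.
P = γ·Q·ΔE = 9.81 × 21.0 × 0.204 = 42.0 kW.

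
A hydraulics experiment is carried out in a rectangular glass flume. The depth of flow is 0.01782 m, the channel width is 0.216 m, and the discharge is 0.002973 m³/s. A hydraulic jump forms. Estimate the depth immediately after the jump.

y₂ = 0.03849 m

q = Q/b = 0.002973/0.216 = 0.01376 m²/s; V₁ = q/y₁ = 0.7724 m/s. Fr₁ = V₁/√(g·y₁) = 1.847.
Sequent-depth ratio: y₂/y₁ = ½[√(1 + 8Fr₁²) − 1] = ½[√28.301 − 1] = 2.160.
y₂ = 2.160 × 0.01782 = 0.03849 m.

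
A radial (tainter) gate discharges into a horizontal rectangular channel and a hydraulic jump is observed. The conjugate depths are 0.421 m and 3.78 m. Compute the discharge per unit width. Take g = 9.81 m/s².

For a rectangular channel the momentum equation gives q² = ½·g·y₁·y₂·(y₁ + y₂) = ½×9.81×0.421×3.78×4.20 = 32.8.
q = √32.8 = 5.73 m²/s.

q = 5.73 m²/s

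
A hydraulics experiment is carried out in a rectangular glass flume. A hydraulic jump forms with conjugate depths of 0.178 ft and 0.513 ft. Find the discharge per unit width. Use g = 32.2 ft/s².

For a rectangular channel the momentum equation gives q² = ½·g·y₁·y₂·(y₁ + y₂) = ½×32.2×0.178×0.513×0.691 = 1.02.
q = √1.02 = 1.01 ft²/s.

q = 1.01 ft²/s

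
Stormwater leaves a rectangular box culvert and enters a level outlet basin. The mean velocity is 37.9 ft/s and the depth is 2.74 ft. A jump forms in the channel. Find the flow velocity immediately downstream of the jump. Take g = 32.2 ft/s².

Fr₁ = V₁/√(g·y₁) = 37.9/√(32.2×2.74) = 4.03.
Bélanger equation: y₂/y₁ = ½[√(1 + 8Fr₁²) − 1] = ½[√131.2 − 1] = 5.23.
y₂ = 5.23 × 2.74 = 14.3 ft.
q = V₁·y₁ = 37.9 × 2.74 = 104 ft²/s.
V₂ = q/y₂ = 104/14.3 = 7.25 ft/s.

V₂ = 7.25 ft/s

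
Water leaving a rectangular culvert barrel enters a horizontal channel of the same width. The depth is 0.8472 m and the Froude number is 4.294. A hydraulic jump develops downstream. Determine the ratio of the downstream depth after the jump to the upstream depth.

Fr₁ = 4.294 (given).
Bélanger equation: y₂/y₁ = ½[√(1 + 8Fr₁²) − 1] = ½[√148.51 − 1] = 5.593.

y₂/y₁ = 5.593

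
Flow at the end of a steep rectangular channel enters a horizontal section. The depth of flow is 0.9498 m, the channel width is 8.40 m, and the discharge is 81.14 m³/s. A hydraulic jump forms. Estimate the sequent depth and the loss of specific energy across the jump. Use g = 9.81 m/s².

y₂ = 4.026 m; ΔE = 1.902 m

q = Q/b = 81.14/8.40 = 9.660 m²/s; V₁ = q/y₁ = 10.17 m/s. Fr₁ = V₁/√(g·y₁) = 3.332.
By Bélanger, y₂/y₁ = ½[√(1 + 8Fr₁²) − 1] = ½[√89.805 − 1] = 4.238.
y₂ = 4.238 × 0.9498 = 4.026 m.
V₂ = q/y₂ = 9.660/4.026 = 2.400 m/s. E₁ = y₁ + V₁²/2g = 6.221 m; E₂ = y₂ + V₂²/2g = 4.319 m. ΔE = E₁ − E₂ = 1.902 m.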